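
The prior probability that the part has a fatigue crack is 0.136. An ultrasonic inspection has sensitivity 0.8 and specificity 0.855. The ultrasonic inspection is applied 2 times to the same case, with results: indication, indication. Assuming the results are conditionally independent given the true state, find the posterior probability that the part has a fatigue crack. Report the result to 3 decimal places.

Let H be the event that the part has a fatigue crack; start with P(H) = 0.136. P('indication'|H) = 0.8, P('indication'|¬H) = 0.145.
Update on result 1 ('indication'): P(H) ← 0.8·0.1360 / (0.8·0.1360 + 0.145·0.8640) = 0.10880/0.23408 = 0.4648.
Update on result 2 ('indication'): P(H) ← 0.8·0.4648 / (0.8·0.4648 + 0.145·0.5352) = 0.37184/0.44944 = 0.8273.

Posterior P(H) ≈ 0.827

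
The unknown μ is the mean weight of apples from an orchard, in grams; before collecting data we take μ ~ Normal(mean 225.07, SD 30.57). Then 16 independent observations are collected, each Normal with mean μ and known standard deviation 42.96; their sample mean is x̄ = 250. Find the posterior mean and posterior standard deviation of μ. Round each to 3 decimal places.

Prior precision 1/τ₀² = 1/30.57² = 0.00107006; data precision n/σ² = 16/42.96² = 0.00866945.
Posterior precision = 0.00107006 + 0.00866945 = 0.00973951, giving posterior SD = 1/√0.00973951 = 10.133.
Posterior mean = (0.00107006·225.07 + 0.00866945·250) / 0.00973951 = 247.261.

Posterior mean ≈ 247.261; posterior SD ≈ 10.133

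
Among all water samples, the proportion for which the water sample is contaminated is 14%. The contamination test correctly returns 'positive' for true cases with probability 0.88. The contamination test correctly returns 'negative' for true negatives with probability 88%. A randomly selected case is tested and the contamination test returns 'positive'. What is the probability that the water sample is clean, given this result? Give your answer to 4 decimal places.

P(¬H | E) ≈ 0.4558

Write H for 'the water sample is contaminated'. Prior odds H:¬H = 0.14/0.86 = 0.16279. For the 'positive' outcome, the likelihood ratio is 0.88/0.12 = 7.3333.
Posterior odds = 0.16279 × 7.3333 = 1.1938, so P(H|E) = 1.1938/(1+1.1938) = 0.5442. Then P(¬H|E) = 1 − 0.5442 = 0.4558.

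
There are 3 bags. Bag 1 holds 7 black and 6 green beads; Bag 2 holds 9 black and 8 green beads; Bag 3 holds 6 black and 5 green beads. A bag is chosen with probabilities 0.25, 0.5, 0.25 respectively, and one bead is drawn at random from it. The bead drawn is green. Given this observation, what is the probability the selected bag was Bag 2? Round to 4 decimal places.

Posterior probability ≈ 0.5068

Tabulate prior·likelihood by source: [1] prior 0.25, lik 0.4615, product 0.1154; [2] prior 0.5, lik 0.4706, product 0.2353; [3] prior 0.25, lik 0.4545, product 0.1136.
Normalizing constant = 0.46432; the posterior for Bag 2 is its product over the sum, 0.2353/0.46432 = 0.5068.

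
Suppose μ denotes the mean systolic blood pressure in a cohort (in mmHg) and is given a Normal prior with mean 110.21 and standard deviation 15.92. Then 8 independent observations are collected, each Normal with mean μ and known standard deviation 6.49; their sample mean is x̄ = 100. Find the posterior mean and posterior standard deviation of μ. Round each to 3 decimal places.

Posterior mean ≈ 100.208; posterior SD ≈ 2.271

Prior precision 1/τ₀² = 1/15.92² = 0.00394561; data precision n/σ² = 8/6.49² = 0.189933.
Posterior precision = 0.00394561 + 0.189933 = 0.193879, giving posterior SD = 1/√0.193879 = 2.271.
Posterior mean = (0.00394561·110.21 + 0.189933·100) / 0.193879 = 100.208.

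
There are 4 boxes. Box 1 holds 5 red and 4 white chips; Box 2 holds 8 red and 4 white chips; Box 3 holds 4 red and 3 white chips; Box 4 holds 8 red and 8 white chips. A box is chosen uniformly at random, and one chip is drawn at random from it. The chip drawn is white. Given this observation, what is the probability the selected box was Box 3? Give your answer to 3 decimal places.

Posterior probability ≈ 0.251

P(white|Box 1) = 0.4444; P(white|Box 2) = 0.3333; P(white|Box 3) = 0.4286; P(white|Box 4) = 0.5.
Prior × likelihood for each source: 0.25·0.4444=0.1111, 0.25·0.3333=0.08333, 0.25·0.4286=0.1071, 0.25·0.5=0.1250. Summing gives P(white) = 0.42659.
P(Box 3 | white) = 0.1071 / 0.42659 = 0.251.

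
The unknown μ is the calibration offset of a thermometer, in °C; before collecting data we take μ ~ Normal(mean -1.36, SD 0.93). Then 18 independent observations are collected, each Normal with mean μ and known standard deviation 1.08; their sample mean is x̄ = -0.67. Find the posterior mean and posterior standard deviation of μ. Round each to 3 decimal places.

Posterior mean ≈ -0.718; posterior SD ≈ 0.246

Prior precision 1/τ₀² = 1/0.93² = 1.15620; data precision n/σ² = 18/1.08² = 15.4321.
Posterior precision = 1.15620 + 15.4321 = 16.5883, giving posterior SD = 1/√16.5883 = 0.246.
Posterior mean = (1.15620·-1.36 + 15.4321·-0.67) / 16.5883 = -0.718.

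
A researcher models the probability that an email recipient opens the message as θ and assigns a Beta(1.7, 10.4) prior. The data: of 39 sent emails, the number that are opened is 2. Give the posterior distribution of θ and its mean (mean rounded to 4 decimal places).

Posterior: Beta(3.7, 47.4); mean ≈ 0.0724

Observing 2 successes and 37 failures updates Beta(1.7, 10.4) by adding the success and failure counts to the two shape parameters: α = 1.7+2 = 3.7, β = 10.4+37 = 47.4.
Posterior mean = α/(α+β) = 3.7/51.1 = 0.0724.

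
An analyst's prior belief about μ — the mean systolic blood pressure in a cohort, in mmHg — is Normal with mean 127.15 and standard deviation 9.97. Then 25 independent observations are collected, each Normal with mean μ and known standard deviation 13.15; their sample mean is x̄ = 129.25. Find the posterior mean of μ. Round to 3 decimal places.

Posterior mean ≈ 129.113

Prior precision 1/τ₀² = 1/9.97² = 0.0100603; data precision n/σ² = 25/13.15² = 0.144573.
Posterior precision = 0.0100603 + 0.144573 = 0.154634.
Posterior mean = (0.0100603·127.15 + 0.144573·129.25) / 0.154634 = 129.113.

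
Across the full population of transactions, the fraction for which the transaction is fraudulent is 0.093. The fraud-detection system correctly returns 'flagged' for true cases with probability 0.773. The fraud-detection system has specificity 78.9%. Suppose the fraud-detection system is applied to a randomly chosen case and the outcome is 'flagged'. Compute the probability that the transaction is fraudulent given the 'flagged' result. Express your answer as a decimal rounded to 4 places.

Let H be the event that the transaction is fraudulent. P(H) = 0.093, so P(¬H) = 0.907. With E the 'flagged' result, P(E|H) = 0.773 and P(E|¬H) = 0.211.
P(E) = 0.773·0.093 + 0.211·0.907 = 0.071889 + 0.19138 = 0.26327.
By Bayes' theorem, P(H|E) = 0.071889 / 0.26327 = 0.2731.

P(H | E) ≈ 0.2731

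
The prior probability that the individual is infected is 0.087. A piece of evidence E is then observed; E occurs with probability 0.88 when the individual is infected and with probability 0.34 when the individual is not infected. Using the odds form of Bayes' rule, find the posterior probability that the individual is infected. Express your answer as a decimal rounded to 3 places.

Prior odds = 0.087/(1−0.087) = 0.095290.
Likelihood ratio for E = 0.88/0.34 = 2.5882.
Posterior odds = prior odds × LR = 0.24663.
Posterior probability = odds/(1+odds) = 0.24663/1.2466 = 0.198.

Posterior probability ≈ 0.198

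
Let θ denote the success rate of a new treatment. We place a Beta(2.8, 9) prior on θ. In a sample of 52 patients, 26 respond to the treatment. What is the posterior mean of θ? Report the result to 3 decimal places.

Observing 26 successes and 26 failures updates Beta(2.8, 9) by adding the success and failure counts to the two shape parameters: α = 2.8+26 = 28.8, β = 9+26 = 35.
Posterior mean = α/(α+β) = 28.8/63.8 = 0.451.

Posterior mean ≈ 0.451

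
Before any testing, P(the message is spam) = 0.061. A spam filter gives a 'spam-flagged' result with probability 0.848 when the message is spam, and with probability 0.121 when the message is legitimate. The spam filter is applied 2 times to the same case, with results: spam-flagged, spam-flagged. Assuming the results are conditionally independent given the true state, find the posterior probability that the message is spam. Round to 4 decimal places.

Let H be the event that the message is spam; start with P(H) = 0.061. P('spam-flagged'|H) = 0.848, P('spam-flagged'|¬H) = 0.121.
Update on result 1 ('spam-flagged'): P(H) ← 0.848·0.0610 / (0.848·0.0610 + 0.121·0.9390) = 0.051728/0.16535 = 0.3128.
Update on result 2 ('spam-flagged'): P(H) ← 0.848·0.3128 / (0.848·0.3128 + 0.121·0.6872) = 0.26529/0.34844 = 0.7614.

Posterior P(H) ≈ 0.7614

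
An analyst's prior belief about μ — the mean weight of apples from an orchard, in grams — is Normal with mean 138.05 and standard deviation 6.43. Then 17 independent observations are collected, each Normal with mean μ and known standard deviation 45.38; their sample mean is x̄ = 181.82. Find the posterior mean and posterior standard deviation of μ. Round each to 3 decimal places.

Posterior mean ≈ 149.188; posterior SD ≈ 5.552

Prior precision 1/τ₀² = 1/6.43² = 0.0241868; data precision n/σ² = 17/45.38² = 0.00825505.
Posterior precision = 0.0241868 + 0.00825505 = 0.0324418, giving posterior SD = 1/√0.0324418 = 5.552.
Posterior mean = (0.0241868·138.05 + 0.00825505·181.82) / 0.0324418 = 149.188.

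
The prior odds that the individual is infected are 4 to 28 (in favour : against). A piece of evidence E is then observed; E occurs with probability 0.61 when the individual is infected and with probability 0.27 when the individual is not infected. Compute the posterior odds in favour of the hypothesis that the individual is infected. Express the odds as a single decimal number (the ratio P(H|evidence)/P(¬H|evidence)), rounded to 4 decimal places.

Posterior odds ≈ 0.3228

Prior odds = 4/28 = 0.14286.
Likelihood ratio for E = 0.61/0.27 = 2.2593.
Posterior odds = prior odds × LR = 0.32275.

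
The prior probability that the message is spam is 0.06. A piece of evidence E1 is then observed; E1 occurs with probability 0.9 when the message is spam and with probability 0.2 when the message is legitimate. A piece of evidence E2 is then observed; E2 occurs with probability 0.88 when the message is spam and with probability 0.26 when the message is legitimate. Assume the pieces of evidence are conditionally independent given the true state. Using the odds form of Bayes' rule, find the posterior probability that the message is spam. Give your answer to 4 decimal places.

Posterior probability ≈ 0.4929

Prior odds = 0.06/(1−0.06) = 0.063830.
Likelihood ratio for E1 = 0.9/0.2 = 4.5000.
Likelihood ratio for E2 = 0.88/0.26 = 3.3846.
Posterior odds = prior odds × LR₁ × LR₂ = 0.97218.
Posterior probability = odds/(1+odds) = 0.97218/1.9722 = 0.4929.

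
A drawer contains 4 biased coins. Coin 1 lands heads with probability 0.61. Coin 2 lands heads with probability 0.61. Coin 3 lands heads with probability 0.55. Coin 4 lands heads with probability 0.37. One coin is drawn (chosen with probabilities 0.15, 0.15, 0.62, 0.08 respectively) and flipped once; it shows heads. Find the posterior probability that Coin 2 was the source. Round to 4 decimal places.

P(heads|C1) = 0.61; P(heads|C2) = 0.61; P(heads|C3) = 0.55; P(heads|C4) = 0.37.
Prior × likelihood for each source: 0.15·0.61=0.09150, 0.15·0.61=0.09150, 0.62·0.55=0.3410, 0.08·0.37=0.02960. Summing gives P(heads) = 0.55360.
P(Coin 2 | heads) = 0.09150 / 0.55360 = 0.1653.

Posterior probability ≈ 0.1653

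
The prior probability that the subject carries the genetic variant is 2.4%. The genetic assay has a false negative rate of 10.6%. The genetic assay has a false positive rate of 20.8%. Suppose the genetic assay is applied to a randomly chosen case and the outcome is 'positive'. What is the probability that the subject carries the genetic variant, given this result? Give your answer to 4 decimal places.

Let H be the event that the subject carries the genetic variant. P(H) = 0.024, so P(¬H) = 0.976. With E the 'positive' result, P(E|H) = 0.894 and P(E|¬H) = 0.208.
P(E) = 0.894·0.024 + 0.208·0.976 = 0.021456 + 0.20301 = 0.22446.
By Bayes' theorem, P(H|E) = 0.021456 / 0.22446 = 0.0956.

P(H | E) ≈ 0.0956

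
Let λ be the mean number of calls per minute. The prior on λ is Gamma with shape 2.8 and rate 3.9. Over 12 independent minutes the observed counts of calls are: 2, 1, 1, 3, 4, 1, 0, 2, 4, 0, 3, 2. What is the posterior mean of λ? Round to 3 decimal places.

Posterior mean ≈ 1.623

Total count ∑xᵢ = 23 over n = 12 minutes.
Gamma is conjugate to the Poisson likelihood: posterior is Gamma(shape = 2.8+23 = 25.8, rate = 3.9+12 = 15.9).
E[λ | data] = 25.8/15.9 = 1.623.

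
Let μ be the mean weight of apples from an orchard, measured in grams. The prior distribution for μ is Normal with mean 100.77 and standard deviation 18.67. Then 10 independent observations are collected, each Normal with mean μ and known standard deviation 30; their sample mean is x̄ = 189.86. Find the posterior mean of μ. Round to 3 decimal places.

Prior precision 1/τ₀² = 1/18.67² = 0.00286887; data precision n/σ² = 10/30² = 0.0111111.
Posterior precision = 0.00286887 + 0.0111111 = 0.0139800.
Posterior mean = (0.00286887·100.77 + 0.0111111·189.86) / 0.0139800 = 171.578.

Posterior mean ≈ 171.578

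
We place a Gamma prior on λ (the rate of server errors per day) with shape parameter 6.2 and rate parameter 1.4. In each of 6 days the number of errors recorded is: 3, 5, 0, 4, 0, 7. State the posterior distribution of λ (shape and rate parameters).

Posterior: Gamma(shape=25.2, rate=7.4)

The Poisson likelihood adds the total count to the shape and the number of exposure periods to the rate. Here ∑xᵢ = 19 and n = 6, so shape 6.2→25.2 and rate 1.4→7.4.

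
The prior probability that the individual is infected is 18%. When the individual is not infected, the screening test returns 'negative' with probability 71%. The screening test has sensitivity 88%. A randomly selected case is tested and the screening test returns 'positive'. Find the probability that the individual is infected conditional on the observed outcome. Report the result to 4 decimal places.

P(H | E) ≈ 0.3998

Write H for 'the individual is infected'. Prior odds H:¬H = 0.18/0.82 = 0.21951. For the 'positive' outcome, the likelihood ratio is 0.88/0.29 = 3.0345.
Posterior odds = 0.21951 × 3.0345 = 0.66611, so P(H|E) = 0.66611/(1+0.66611) = 0.3998.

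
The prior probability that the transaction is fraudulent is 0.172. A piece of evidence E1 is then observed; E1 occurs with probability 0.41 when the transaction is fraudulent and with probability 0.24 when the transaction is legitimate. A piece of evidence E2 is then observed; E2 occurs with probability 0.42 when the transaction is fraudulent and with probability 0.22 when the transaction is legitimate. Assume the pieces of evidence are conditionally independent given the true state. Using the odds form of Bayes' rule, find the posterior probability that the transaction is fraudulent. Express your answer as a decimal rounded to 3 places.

Prior odds = 0.172/(1−0.172) = 0.20773.
Likelihood ratio for E1 = 0.41/0.24 = 1.7083.
Likelihood ratio for E2 = 0.42/0.22 = 1.9091.
Posterior odds = prior odds × LR₁ × LR₂ = 0.67748.
Posterior probability = odds/(1+odds) = 0.67748/1.6775 = 0.404.

Posterior probability ≈ 0.404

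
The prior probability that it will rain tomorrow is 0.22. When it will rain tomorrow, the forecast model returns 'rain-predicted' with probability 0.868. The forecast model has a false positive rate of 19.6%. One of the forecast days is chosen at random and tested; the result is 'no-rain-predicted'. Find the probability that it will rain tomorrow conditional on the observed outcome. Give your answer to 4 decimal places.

Let H be the event that it will rain tomorrow. P(H) = 0.22, so P(¬H) = 0.78. With E the 'no-rain-predicted' result, P(E|H) = 0.132 and P(E|¬H) = 0.804.
P(E) = 0.132·0.22 + 0.804·0.78 = 0.029040 + 0.62712 = 0.65616.
By Bayes' theorem, P(H|E) = 0.029040 / 0.65616 = 0.0443.

P(H | E) ≈ 0.0443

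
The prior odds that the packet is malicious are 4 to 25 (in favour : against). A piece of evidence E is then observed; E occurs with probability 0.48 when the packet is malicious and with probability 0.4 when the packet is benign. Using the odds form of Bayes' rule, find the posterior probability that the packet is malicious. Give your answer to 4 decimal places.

Posterior probability ≈ 0.1611

Prior odds = 4/25 = 0.16000.
Likelihood ratio for E = 0.48/0.4 = 1.2000.
Posterior odds = prior odds × LR = 0.19200.
Posterior probability = odds/(1+odds) = 0.19200/1.1920 = 0.1611.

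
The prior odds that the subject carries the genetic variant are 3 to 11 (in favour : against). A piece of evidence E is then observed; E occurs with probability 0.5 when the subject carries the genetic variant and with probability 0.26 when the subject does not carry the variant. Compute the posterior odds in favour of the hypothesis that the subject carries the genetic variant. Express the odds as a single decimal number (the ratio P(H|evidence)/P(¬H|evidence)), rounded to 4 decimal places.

Posterior odds ≈ 0.5245

Prior odds = 3/11 = 0.27273. In log-odds, ln(0.27273) = -1.2993.
Add log likelihood ratio: ln(1.9231) = 0.65393.
Posterior log-odds = -0.64536, so posterior odds = exp(-0.64536) = 0.52448.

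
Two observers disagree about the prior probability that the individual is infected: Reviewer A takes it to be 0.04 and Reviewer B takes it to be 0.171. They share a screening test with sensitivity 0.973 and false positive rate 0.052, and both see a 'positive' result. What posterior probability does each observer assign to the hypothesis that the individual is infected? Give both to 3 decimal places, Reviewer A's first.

Reviewer A: 0.438; Reviewer B: 0.794

The likelihood ratio for a 'positive' result is 0.973/0.052 = 18.712.
Reviewer A: prior odds 0.04/0.96 = 0.041667; posterior odds 0.77965; posterior probability 0.438.
Reviewer B: prior odds 0.171/0.829 = 0.20627; posterior odds 3.8597; posterior probability 0.794.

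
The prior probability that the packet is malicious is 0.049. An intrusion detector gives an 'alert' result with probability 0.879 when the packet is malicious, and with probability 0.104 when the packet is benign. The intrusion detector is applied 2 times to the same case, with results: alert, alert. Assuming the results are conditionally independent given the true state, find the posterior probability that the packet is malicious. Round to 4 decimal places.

Posterior P(H) ≈ 0.7864

Let H be the event that the packet is malicious; start with P(H) = 0.049. P('alert'|H) = 0.879, P('alert'|¬H) = 0.104.
Update on result 1 ('alert'): P(H) ← 0.879·0.0490 / (0.879·0.0490 + 0.104·0.9510) = 0.043071/0.14197 = 0.3034.
Update on result 2 ('alert'): P(H) ← 0.879·0.3034 / (0.879·0.3034 + 0.104·0.6966) = 0.26666/0.33911 = 0.7864.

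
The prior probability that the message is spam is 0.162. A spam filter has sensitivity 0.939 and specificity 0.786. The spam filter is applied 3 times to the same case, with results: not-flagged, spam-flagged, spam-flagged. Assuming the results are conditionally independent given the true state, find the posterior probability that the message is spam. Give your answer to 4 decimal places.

With H the event that the message is spam, the joint likelihood of the observed sequence is P(data|H) = 0.061·0.939·0.939 = 0.053785 and P(data|¬H) = 0.786·0.214·0.214 = 0.035996.
Bayes: P(H|data) = 0.162·0.053785 / (0.162·0.053785 + 0.838·0.035996) = 0.0087132/0.038878 = 0.2241.

Posterior P(H) ≈ 0.2241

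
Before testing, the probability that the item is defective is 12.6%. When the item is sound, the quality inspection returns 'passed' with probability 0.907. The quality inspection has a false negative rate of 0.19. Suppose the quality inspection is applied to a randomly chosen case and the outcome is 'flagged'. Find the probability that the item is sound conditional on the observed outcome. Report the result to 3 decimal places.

P(¬H | E) ≈ 0.443

Write H for 'the item is defective'. Prior odds H:¬H = 0.126/0.874 = 0.14416. For the 'flagged' outcome, the likelihood ratio is 0.81/0.093 = 8.7097.
Posterior odds = 0.14416 × 8.7097 = 1.2556, so P(H|E) = 1.2556/(1+1.2556) = 0.557. Then P(¬H|E) = 1 − 0.557 = 0.443.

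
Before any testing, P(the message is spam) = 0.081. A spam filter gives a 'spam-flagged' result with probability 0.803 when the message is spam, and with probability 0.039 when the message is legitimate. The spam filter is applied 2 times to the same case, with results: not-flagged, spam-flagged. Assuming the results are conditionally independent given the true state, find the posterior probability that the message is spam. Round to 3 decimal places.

Let H be the event that the message is spam; start with P(H) = 0.081. P('spam-flagged'|H) = 0.803, P('spam-flagged'|¬H) = 0.039.
Update on result 1 ('not-flagged'): P(H) ← 0.197·0.0810 / (0.197·0.0810 + 0.961·0.9190) = 0.015957/0.89912 = 0.0177.
Update on result 2 ('spam-flagged'): P(H) ← 0.803·0.0177 / (0.803·0.0177 + 0.039·0.9823) = 0.014251/0.052559 = 0.2711.

Posterior P(H) ≈ 0.271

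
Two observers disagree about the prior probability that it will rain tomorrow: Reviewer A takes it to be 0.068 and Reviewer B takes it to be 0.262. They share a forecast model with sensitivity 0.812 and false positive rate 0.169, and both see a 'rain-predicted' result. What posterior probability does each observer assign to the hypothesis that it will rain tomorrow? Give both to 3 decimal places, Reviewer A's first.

P('+'|H) = 0.812, P('+'|¬H) = 0.169.
Reviewer A: numerator 0.812·0.068 = 0.055216; evidence = 0.055216+0.169·0.932 = 0.21272; posterior = 0.260.
Reviewer B: numerator 0.812·0.262 = 0.21274; evidence = 0.21274+0.169·0.738 = 0.33747; posterior = 0.630.

Reviewer A: 0.260; Reviewer B: 0.630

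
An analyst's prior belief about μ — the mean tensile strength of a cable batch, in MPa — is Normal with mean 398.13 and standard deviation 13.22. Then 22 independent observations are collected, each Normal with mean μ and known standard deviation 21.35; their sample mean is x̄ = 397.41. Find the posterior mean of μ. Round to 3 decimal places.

Posterior mean ≈ 397.486

With known σ, the Normal prior is conjugate. Weight on the data is w = (n/σ²)/(n/σ² + 1/τ₀²) = 0.0482644/(0.0482644+0.00572186) = 0.89401.
Posterior mean = w·x̄ + (1−w)·μ₀ = 0.89401·397.41 + 0.10599·398.13 = 397.486.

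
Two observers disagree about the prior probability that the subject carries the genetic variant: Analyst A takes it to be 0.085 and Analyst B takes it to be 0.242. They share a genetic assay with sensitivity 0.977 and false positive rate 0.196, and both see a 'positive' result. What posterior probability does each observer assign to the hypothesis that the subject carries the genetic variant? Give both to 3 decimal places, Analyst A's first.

The likelihood ratio for a 'positive' result is 0.977/0.196 = 4.9847.
Analyst A: prior odds 0.085/0.915 = 0.092896; posterior odds 0.46306; posterior probability 0.317.
Analyst B: prior odds 0.242/0.758 = 0.31926; posterior odds 1.5914; posterior probability 0.614.

Analyst A: 0.317; Analyst B: 0.614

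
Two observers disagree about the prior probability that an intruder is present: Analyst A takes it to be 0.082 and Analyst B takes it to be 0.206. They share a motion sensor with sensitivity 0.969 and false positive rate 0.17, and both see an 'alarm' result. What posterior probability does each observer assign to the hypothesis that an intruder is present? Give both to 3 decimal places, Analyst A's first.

The likelihood ratio for an 'alarm' result is 0.969/0.17 = 5.7000.
Analyst A: prior odds 0.082/0.918 = 0.089325; posterior odds 0.50915; posterior probability 0.337.
Analyst B: prior odds 0.206/0.794 = 0.25945; posterior odds 1.4788; posterior probability 0.597.

Analyst A: 0.337; Analyst B: 0.597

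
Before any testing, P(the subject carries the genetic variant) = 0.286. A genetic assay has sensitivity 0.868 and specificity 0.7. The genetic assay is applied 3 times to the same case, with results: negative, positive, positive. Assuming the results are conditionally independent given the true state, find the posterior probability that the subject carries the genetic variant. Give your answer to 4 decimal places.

With H the event that the subject carries the genetic variant, the joint likelihood of the observed sequence is P(data|H) = 0.132·0.868·0.868 = 0.099452 and P(data|¬H) = 0.7·0.3·0.3 = 0.063000.
Bayes: P(H|data) = 0.286·0.099452 / (0.286·0.099452 + 0.714·0.063000) = 0.028443/0.073425 = 0.3874.

Posterior P(H) ≈ 0.3874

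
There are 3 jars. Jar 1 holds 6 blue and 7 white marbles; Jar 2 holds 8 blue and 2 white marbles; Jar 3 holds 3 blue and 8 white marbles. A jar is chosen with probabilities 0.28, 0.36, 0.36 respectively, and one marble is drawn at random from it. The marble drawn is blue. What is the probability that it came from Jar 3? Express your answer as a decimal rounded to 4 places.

P(blue|Jar 1) = 0.4615; P(blue|Jar 2) = 0.8; P(blue|Jar 3) = 0.2727.
Prior × likelihood for each source: 0.28·0.4615=0.1292, 0.36·0.8=0.2880, 0.36·0.2727=0.09818. Summing gives P(blue) = 0.51541.
P(Jar 3 | blue) = 0.09818 / 0.51541 = 0.1905.

Posterior probability ≈ 0.1905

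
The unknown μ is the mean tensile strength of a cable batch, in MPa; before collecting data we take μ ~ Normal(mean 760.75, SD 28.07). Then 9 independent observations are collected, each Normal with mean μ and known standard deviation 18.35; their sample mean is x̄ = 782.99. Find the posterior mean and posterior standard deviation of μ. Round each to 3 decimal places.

With known σ, the Normal prior is conjugate. Weight on the data is w = (n/σ²)/(n/σ² + 1/τ₀²) = 0.0267282/(0.0267282+0.00126916) = 0.95467.
Posterior mean = w·x̄ + (1−w)·μ₀ = 0.95467·782.99 + 0.045331·760.75 = 781.982. Posterior variance = 1/(0.0267282+0.00126916) = 35.7176, so SD = 5.976.

Posterior mean ≈ 781.982; posterior SD ≈ 5.976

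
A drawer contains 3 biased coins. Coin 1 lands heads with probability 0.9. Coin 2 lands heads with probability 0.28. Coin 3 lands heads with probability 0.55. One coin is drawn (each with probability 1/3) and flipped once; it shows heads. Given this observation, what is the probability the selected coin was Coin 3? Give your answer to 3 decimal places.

Posterior probability ≈ 0.318

Tabulate prior·likelihood by source: [1] prior 0.333333, lik 0.9, product 0.3000; [2] prior 0.333333, lik 0.28, product 0.09333; [3] prior 0.333333, lik 0.55, product 0.1833.
Normalizing constant = 0.57667; the posterior for Coin 3 is its product over the sum, 0.1833/0.57667 = 0.318.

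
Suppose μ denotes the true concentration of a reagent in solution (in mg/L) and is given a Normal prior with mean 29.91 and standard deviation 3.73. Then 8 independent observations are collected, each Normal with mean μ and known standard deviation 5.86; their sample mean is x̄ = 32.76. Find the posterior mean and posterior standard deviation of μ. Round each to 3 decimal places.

With known σ, the Normal prior is conjugate. Weight on the data is w = (n/σ²)/(n/σ² + 1/τ₀²) = 0.232967/(0.232967+0.0718757) = 0.76422.
Posterior mean = w·x̄ + (1−w)·μ₀ = 0.76422·32.76 + 0.23578·29.91 = 32.088. Posterior variance = 1/(0.232967+0.0718757) = 3.28038, so SD = 1.811.

Posterior mean ≈ 32.088; posterior SD ≈ 1.811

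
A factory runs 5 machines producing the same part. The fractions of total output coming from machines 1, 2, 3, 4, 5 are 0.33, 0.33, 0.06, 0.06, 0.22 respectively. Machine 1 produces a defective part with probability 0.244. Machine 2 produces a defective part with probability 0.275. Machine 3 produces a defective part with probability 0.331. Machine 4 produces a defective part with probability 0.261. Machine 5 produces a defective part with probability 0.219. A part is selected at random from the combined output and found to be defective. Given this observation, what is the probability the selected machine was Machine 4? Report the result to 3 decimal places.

Posterior probability ≈ 0.061

Tabulate prior·likelihood by source: [1] prior 0.33, lik 0.244, product 0.08052; [2] prior 0.33, lik 0.275, product 0.09075; [3] prior 0.06, lik 0.331, product 0.01986; [4] prior 0.06, lik 0.261, product 0.01566; [5] prior 0.22, lik 0.219, product 0.04818.
Normalizing constant = 0.25497; the posterior for Machine 4 is its product over the sum, 0.01566/0.25497 = 0.061.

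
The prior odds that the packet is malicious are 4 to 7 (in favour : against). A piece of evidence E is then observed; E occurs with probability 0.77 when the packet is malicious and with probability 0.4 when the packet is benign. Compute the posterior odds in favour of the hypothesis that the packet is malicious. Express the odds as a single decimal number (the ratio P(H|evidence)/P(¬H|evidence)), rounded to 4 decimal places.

Posterior odds ≈ 1.1000

Prior odds = 4/7 = 0.57143.
Likelihood ratio for E = 0.77/0.4 = 1.9250.
Posterior odds = prior odds × LR = 1.1000.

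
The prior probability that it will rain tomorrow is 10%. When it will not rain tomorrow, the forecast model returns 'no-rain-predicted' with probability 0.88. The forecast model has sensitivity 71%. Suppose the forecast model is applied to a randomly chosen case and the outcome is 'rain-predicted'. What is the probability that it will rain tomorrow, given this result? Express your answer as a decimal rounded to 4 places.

Let H be the event that it will rain tomorrow. P(H) = 0.1, so P(¬H) = 0.9. With E the 'rain-predicted' result, P(E|H) = 0.71 and P(E|¬H) = 0.12.
P(E) = 0.71·0.1 + 0.12·0.9 = 0.071000 + 0.10800 = 0.17900.
By Bayes' theorem, P(H|E) = 0.071000 / 0.17900 = 0.3966.

P(H | E) ≈ 0.3966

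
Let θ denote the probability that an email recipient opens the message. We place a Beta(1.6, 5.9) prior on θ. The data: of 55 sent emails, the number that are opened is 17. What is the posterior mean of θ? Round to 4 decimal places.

Observing 17 successes and 38 failures updates Beta(1.6, 5.9) by adding the success and failure counts to the two shape parameters: α = 1.6+17 = 18.6, β = 5.9+38 = 43.9.
E[θ | data] = 18.6/(18.6+43.9) = 0.2976.

Posterior mean ≈ 0.2976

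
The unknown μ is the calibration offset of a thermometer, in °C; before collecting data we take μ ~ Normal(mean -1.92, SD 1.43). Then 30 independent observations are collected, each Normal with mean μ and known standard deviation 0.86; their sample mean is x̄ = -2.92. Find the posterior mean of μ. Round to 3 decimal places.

Prior precision 1/τ₀² = 1/1.43² = 0.489021; data precision n/σ² = 30/0.86² = 40.5625.
Posterior precision = 0.489021 + 40.5625 = 41.0515.
Posterior mean = (0.489021·-1.92 + 40.5625·-2.92) / 41.0515 = -2.908.

Posterior mean ≈ -2.908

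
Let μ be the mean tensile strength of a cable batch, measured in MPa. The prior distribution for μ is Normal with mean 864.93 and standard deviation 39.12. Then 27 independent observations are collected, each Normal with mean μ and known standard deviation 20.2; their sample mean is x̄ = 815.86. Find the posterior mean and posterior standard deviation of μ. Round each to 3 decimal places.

Prior precision 1/τ₀² = 1/39.12² = 0.00065343; data precision n/σ² = 27/20.2² = 0.0661700.
Posterior precision = 0.00065343 + 0.0661700 = 0.0668234, giving posterior SD = 1/√0.0668234 = 3.868.
Posterior mean = (0.00065343·864.93 + 0.0661700·815.86) / 0.0668234 = 816.340.

Posterior mean ≈ 816.340; posterior SD ≈ 3.868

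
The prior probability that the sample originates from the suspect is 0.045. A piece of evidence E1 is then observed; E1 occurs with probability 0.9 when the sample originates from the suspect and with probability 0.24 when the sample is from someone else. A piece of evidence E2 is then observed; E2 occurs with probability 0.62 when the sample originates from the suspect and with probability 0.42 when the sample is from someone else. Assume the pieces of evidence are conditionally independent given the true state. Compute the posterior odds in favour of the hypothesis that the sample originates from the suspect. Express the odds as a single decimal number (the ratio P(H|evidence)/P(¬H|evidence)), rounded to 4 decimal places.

Prior odds = 0.045/(1−0.045) = 0.047120. In log-odds, ln(0.047120) = -3.0550.
Add log likelihood ratios: ln(3.7500) + ln(1.4762) = 1.7112.
Posterior log-odds = -1.3438, so posterior odds = exp(-1.3438) = 0.26085.

Posterior odds ≈ 0.2608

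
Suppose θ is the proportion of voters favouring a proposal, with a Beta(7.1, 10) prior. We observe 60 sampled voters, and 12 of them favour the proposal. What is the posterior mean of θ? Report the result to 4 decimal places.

The binomial likelihood is conjugate to the Beta prior: with 12 successes and 48 failures, the posterior is Beta(7.1+12, 10+48) = Beta(19.1, 58).
Posterior mean = α/(α+β) = 19.1/77.1 = 0.2477.

Posterior mean ≈ 0.2477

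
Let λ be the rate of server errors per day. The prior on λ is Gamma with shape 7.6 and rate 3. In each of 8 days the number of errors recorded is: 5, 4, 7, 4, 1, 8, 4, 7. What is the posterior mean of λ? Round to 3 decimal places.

The Poisson likelihood adds the total count to the shape and the number of exposure periods to the rate. Here ∑xᵢ = 40 and n = 8, so shape 7.6→47.6 and rate 3→11.
E[λ | data] = 47.6/11 = 4.327.

Posterior mean ≈ 4.327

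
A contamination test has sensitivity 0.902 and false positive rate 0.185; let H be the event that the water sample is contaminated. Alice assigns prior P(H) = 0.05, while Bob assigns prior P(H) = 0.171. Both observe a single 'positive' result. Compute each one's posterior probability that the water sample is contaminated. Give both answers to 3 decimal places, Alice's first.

Alice: 0.204; Bob: 0.501

P('+'|H) = 0.902, P('+'|¬H) = 0.185.
Alice: numerator 0.902·0.05 = 0.045100; evidence = 0.045100+0.185·0.95 = 0.22085; posterior = 0.204.
Bob: numerator 0.902·0.171 = 0.15424; evidence = 0.15424+0.185·0.829 = 0.30761; posterior = 0.501.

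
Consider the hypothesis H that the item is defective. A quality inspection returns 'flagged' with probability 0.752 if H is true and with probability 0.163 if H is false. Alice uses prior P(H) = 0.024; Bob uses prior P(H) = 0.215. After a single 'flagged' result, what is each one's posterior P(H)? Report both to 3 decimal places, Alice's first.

P('+'|H) = 0.752, P('+'|¬H) = 0.163.
Alice: numerator 0.752·0.024 = 0.018048; evidence = 0.018048+0.163·0.976 = 0.17714; posterior = 0.102.
Bob: numerator 0.752·0.215 = 0.16168; evidence = 0.16168+0.163·0.785 = 0.28963; posterior = 0.558.

Alice: 0.102; Bob: 0.558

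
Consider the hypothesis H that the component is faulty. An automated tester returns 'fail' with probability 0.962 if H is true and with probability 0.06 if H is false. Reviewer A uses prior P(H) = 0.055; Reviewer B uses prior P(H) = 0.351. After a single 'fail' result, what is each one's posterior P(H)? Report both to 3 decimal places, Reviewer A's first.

Reviewer A: 0.483; Reviewer B: 0.897

The likelihood ratio for a 'fail' result is 0.962/0.06 = 16.033.
Reviewer A: prior odds 0.055/0.945 = 0.058201; posterior odds 0.93316; posterior probability 0.483.
Reviewer B: prior odds 0.351/0.649 = 0.54083; posterior odds 8.6713; posterior probability 0.897.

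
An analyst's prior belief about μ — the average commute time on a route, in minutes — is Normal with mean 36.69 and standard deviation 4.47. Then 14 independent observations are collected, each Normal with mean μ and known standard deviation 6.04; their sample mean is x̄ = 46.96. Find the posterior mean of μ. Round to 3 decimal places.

Posterior mean ≈ 45.775

Prior precision 1/τ₀² = 1/4.47² = 0.0500478; data precision n/σ² = 14/6.04² = 0.383755.
Posterior precision = 0.0500478 + 0.383755 = 0.433803.
Posterior mean = (0.0500478·36.69 + 0.383755·46.96) / 0.433803 = 45.775.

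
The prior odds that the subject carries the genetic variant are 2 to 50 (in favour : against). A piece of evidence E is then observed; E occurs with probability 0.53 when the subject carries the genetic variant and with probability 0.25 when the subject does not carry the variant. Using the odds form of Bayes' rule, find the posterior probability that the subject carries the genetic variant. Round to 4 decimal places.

Prior odds = 2/50 = 0.040000. In log-odds, ln(0.040000) = -3.2189.
Add log likelihood ratio: ln(2.1200) = 0.75142.
Posterior log-odds = -2.4675, so posterior odds = exp(-2.4675) = 0.084800. Converting, P(H|E) = 0.084800/1.0848 = 0.0782.

Posterior probability ≈ 0.0782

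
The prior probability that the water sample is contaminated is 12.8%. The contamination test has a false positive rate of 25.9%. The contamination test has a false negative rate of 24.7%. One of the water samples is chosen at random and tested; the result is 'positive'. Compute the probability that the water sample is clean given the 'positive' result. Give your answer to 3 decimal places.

P(¬H | E) ≈ 0.701

Let H be the event that the water sample is contaminated. P(H) = 0.128, so P(¬H) = 0.872. With E the 'positive' result, P(E|H) = 0.753 and P(E|¬H) = 0.259.
P(E) = 0.753·0.128 + 0.259·0.872 = 0.096384 + 0.22585 = 0.32223.
By Bayes' theorem, P(H|E) = 0.096384 / 0.32223 = 0.299. Hence P(¬H|E) = 1 − 0.299 = 0.701.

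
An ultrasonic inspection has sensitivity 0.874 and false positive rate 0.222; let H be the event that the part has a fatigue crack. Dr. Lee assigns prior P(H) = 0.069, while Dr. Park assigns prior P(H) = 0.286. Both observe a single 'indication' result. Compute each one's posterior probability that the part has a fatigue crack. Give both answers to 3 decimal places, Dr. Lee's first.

Dr. Lee: 0.226; Dr. Park: 0.612

P('+'|H) = 0.874, P('+'|¬H) = 0.222.
Dr. Lee: numerator 0.874·0.069 = 0.060306; evidence = 0.060306+0.222·0.931 = 0.26699; posterior = 0.226.
Dr. Park: numerator 0.874·0.286 = 0.24996; evidence = 0.24996+0.222·0.714 = 0.40847; posterior = 0.612.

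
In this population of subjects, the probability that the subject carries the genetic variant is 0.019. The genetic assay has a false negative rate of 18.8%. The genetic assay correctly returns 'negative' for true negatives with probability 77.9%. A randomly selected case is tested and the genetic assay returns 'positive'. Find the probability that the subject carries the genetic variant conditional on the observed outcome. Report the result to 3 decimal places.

P(H | E) ≈ 0.066

Write H for 'the subject carries the genetic variant'. Prior odds H:¬H = 0.019/0.981 = 0.019368. For the 'positive' outcome, the likelihood ratio is 0.812/0.221 = 3.6742.
Posterior odds = 0.019368 × 3.6742 = 0.071162, so P(H|E) = 0.071162/(1+0.071162) = 0.066.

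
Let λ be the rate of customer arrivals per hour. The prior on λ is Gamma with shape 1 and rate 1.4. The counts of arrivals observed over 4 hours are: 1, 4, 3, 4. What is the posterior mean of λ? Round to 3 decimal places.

The Poisson likelihood adds the total count to the shape and the number of exposure periods to the rate. Here ∑xᵢ = 12 and n = 4, so shape 1→13 and rate 1.4→5.4.
E[λ | data] = 13/5.4 = 2.407.

Posterior mean ≈ 2.407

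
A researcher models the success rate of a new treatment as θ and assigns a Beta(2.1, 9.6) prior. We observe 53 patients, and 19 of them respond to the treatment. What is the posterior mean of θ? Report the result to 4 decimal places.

Observing 19 successes and 34 failures updates Beta(2.1, 9.6) by adding the success and failure counts to the two shape parameters: α = 2.1+19 = 21.1, β = 9.6+34 = 43.6.
E[θ | data] = 21.1/(21.1+43.6) = 0.3261.

Posterior mean ≈ 0.3261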